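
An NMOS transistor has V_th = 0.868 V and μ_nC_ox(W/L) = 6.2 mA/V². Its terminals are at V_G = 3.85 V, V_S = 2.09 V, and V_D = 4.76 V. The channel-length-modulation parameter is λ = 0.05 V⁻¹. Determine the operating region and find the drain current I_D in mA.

Saturation; I_D = 2.80 mA

V_GS = V_G − V_S = 3.85 − 2.09 = 1.76 V; V_DS = V_D − V_S = 4.76 − 2.09 = 2.67 V.
V_ov = V_GS − V_th = 1.76 − 0.868 = 0.892 V.
Since V_DS = 2.67 V ≥ V_ov = 0.892 V, the device is in saturation.
I_D = ½ k_n V_ov² (1 + λ V_DS) = 0.5 × 6.2 × 0.892² × (1 + 0.05 × 2.67) = 2.8 mA.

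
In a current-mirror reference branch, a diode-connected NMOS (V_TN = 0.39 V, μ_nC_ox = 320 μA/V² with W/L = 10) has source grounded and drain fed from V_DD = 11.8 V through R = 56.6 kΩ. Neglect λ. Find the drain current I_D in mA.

I_D = 0.195 mA

With gate tied to drain, V_GS = V_DS ≥ V_GS − V_TN, so the device is in saturation.
k_n = μ_nC_ox · (W/L) = 3.2 mA/V².
KCL at the drain: ½ k_n (V_GS − V_TN)² = (V_DD − V_GS)/R.
Let x = V_GS − 0.39. Then 90.6 x² + x − 11.41 = 0, giving x = 0.349 V (positive root), so V_GS = 0.739 V.
I_D = (V_DD − V_GS)/R = (11.8 − 0.739) / 56.6 = 0.195 mA.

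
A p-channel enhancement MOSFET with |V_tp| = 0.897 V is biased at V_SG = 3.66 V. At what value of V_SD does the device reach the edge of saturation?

The boundary between triode and saturation is V_SD = V_SG − |V_tp| = V_ov.
V_ov = 3.66 − 0.897 = 2.76 V.

V_SD,sat = 2.76 V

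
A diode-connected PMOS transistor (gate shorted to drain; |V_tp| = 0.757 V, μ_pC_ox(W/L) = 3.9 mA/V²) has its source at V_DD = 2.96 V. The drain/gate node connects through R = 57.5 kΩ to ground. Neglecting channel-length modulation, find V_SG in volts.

With gate tied to drain, V_SG = V_SD ≥ V_SG − |V_tp|, so the device is in saturation.
KCL at the drain: ½ k_p (V_SG − |V_tp|)² = (V_DD − V_SG)/R.
Let x = V_SG − 0.757. Then 112 x² + x − 2.203 = 0, giving x = 0.136 V (positive root), so V_SG = 0.893 V.
I_D = (V_DD − V_SG)/R = (2.96 − 0.893) / 57.5 = 0.036 mA.

V_SG = 0.893 V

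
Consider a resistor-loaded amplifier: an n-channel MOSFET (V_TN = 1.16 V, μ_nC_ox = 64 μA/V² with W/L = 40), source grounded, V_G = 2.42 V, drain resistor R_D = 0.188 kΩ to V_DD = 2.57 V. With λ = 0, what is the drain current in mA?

V_GS = V_G = 2.42 V, so V_ov = 2.42 − 1.16 = 1.26 V.
k_n = μ_nC_ox · (W/L) = 2.56 mA/V².
Assume saturation: I_D = ½ k_n V_ov² = 0.5 × 2.56 × 1.26² = 2.03 mA, giving V_DS = V_DD − I_D R_D = 2.57 − 2.03 × 0.188 = 2.19 V.
V_DS = 2.19 V ≥ V_ov = 1.26 V, confirming saturation.

I_D = 2.03 mA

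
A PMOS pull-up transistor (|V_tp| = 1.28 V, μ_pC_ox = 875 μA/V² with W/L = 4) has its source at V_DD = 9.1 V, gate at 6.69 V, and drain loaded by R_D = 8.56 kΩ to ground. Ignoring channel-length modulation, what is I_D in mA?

V_SG = V_DD − V_G = 9.1 − 6.69 = 2.41 V, so V_ov = 2.41 − 1.28 = 1.13 V.
k_p = μ_pC_ox · (W/L) = 3.5 mA/V².
Assume saturation: I_D = ½ k_p V_ov² = 0.5 × 3.5 × 1.13² = 2.23 mA, giving V_SD = V_DD − I_D R_D = 9.1 − 2.23 × 8.56 = -10 V.
But -10 V < V_ov = 1.13 V, so the device is actually in triode.
In triode I_D = k_p[V_ov V_SD − ½ V_SD²] and I_D = (V_DD − V_SD)/R_D. Equating: 15 V_SD² − 34.85 V_SD + 9.1 = 0, giving V_SD = 0.3 V (the root below V_ov).
I_D = (9.1 − 0.3) / 8.56 = 1.03 mA.

I_D = 1.03 mA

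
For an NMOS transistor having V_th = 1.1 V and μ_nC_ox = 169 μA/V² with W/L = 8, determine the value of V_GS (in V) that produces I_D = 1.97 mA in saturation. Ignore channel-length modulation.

k_n = μ_nC_ox · (W/L) = 1.352 mA/V².
In saturation I_D = ½ k_n (V_GS − V_th)², so V_GS − V_th = √(2 I_D / k_n) = √(2 × 1.97 / 1.352) = 1.71 V.
V_GS = 1.1 + 1.71 = 2.81 V.

V_GS = 2.81 V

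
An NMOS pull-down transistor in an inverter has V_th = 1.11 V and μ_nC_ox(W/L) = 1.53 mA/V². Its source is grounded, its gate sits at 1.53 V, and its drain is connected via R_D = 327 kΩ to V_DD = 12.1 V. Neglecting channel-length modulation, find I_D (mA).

I_D = 0.0368 mA

V_GS = V_G = 1.53 V, so V_ov = 1.53 − 1.11 = 0.42 V.
Assume saturation: I_D = ½ k_n V_ov² = 0.5 × 1.53 × 0.42² = 0.135 mA, giving V_DS = V_DD − I_D R_D = 12.1 − 0.135 × 327 = -32 V.
But -32 V < V_ov = 0.42 V, so the device is actually in triode.
In triode I_D = k_n[V_ov V_DS − ½ V_DS²] and I_D = (V_DD − V_DS)/R_D. Equating: 250 V_DS² − 211.1 V_DS + 12.1 = 0, giving V_DS = 0.0618 V (the root below V_ov).
I_D = (12.1 − 0.0618) / 327 = 0.0368 mA.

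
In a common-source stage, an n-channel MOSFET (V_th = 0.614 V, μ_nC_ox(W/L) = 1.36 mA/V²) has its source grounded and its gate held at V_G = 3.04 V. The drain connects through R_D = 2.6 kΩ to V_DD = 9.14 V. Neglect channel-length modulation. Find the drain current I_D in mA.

I_D = 3.04 mA

V_GS = V_G = 3.04 V, so V_ov = 3.04 − 0.614 = 2.43 V.
Assume saturation: I_D = ½ k_n V_ov² = 0.5 × 1.36 × 2.43² = 4 mA, giving V_DS = V_DD − I_D R_D = 9.14 − 4 × 2.6 = -1.27 V.
But -1.27 V < V_ov = 2.43 V, so the device is actually in triode.
In triode I_D = k_n[V_ov V_DS − ½ V_DS²] and I_D = (V_DD − V_DS)/R_D. Equating: 1.77 V_DS² − 9.578 V_DS + 9.14 = 0, giving V_DS = 1.24 V (the root below V_ov).
I_D = (9.14 − 1.24) / 2.6 = 3.04 mA.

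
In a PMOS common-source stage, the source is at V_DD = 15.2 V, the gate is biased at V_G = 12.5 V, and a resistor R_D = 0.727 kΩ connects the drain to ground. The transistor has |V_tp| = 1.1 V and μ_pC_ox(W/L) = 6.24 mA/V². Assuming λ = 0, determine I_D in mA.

V_SG = V_DD − V_G = 15.2 − 12.5 = 2.7 V, so V_ov = 2.7 − 1.1 = 1.6 V.
Assume saturation: I_D = ½ k_p V_ov² = 0.5 × 6.24 × 1.6² = 7.99 mA, giving V_SD = V_DD − I_D R_D = 15.2 − 7.99 × 0.727 = 9.39 V.
V_SD = 9.39 V ≥ V_ov = 1.6 V, confirming saturation.

I_D = 7.99 mA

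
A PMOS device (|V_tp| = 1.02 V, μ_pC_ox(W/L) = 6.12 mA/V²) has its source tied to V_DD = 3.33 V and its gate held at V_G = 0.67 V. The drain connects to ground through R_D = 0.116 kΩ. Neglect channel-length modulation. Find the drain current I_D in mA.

I_D = 8.23 mA

V_SG = V_DD − V_G = 3.33 − 0.67 = 2.66 V, so V_ov = 2.66 − 1.02 = 1.64 V.
Assume saturation: I_D = ½ k_p V_ov² = 0.5 × 6.12 × 1.64² = 8.23 mA, giving V_SD = V_DD − I_D R_D = 3.33 − 8.23 × 0.116 = 2.38 V.
V_SD = 2.38 V ≥ V_ov = 1.64 V, confirming saturation.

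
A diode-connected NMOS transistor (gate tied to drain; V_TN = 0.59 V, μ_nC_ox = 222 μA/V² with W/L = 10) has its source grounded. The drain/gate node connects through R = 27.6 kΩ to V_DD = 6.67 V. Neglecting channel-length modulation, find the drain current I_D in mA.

With gate tied to drain, V_GS = V_DS ≥ V_GS − V_TN, so the device is in saturation.
k_n = μ_nC_ox · (W/L) = 2.22 mA/V².
KCL at the drain: ½ k_n (V_GS − V_TN)² = (V_DD − V_GS)/R.
Let x = V_GS − 0.59. Then 30.6 x² + x − 6.08 = 0, giving x = 0.429 V (positive root), so V_GS = 1.02 V.
I_D = (V_DD − V_GS)/R = (6.67 − 1.02) / 27.6 = 0.205 mA.

I_D = 0.205 mA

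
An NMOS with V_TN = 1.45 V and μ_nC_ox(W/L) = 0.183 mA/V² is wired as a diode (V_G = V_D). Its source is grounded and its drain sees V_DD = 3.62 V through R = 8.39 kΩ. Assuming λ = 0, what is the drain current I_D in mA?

With gate tied to drain, V_GS = V_DS ≥ V_GS − V_TN, so the device is in saturation.
KCL at the drain: ½ k_n (V_GS − V_TN)² = (V_DD − V_GS)/R.
Let x = V_GS − 1.45. Then 0.768 x² + x − 2.17 = 0, giving x = 1.15 V (positive root), so V_GS = 2.6 V.
I_D = (V_DD − V_GS)/R = (3.62 − 2.6) / 8.39 = 0.121 mA.

I_D = 0.121 mA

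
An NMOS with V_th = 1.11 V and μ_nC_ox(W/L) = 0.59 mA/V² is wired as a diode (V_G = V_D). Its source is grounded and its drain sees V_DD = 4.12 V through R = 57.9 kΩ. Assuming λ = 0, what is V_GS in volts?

With gate tied to drain, V_GS = V_DS ≥ V_GS − V_th, so the device is in saturation.
KCL at the drain: ½ k_n (V_GS − V_th)² = (V_DD − V_GS)/R.
Let x = V_GS − 1.11. Then 17.1 x² + x − 3.01 = 0, giving x = 0.392 V (positive root), so V_GS = 1.5 V.
I_D = (V_DD − V_GS)/R = (4.12 − 1.5) / 57.9 = 0.0452 mA.

V_GS = 1.50 V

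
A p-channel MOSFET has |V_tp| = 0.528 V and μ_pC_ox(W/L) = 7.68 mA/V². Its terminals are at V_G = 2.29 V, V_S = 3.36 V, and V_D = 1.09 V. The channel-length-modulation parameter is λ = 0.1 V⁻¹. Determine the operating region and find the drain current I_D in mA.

Saturation; I_D = 1.38 mA

V_SG = V_S − V_G = 3.36 − 2.29 = 1.07 V; V_SD = V_S − V_D = 3.36 − 1.09 = 2.27 V.
V_ov = V_SG − |V_tp| = 1.07 − 0.528 = 0.542 V.
Since V_SD = 2.27 V ≥ V_ov = 0.542 V, the device is in saturation.
I_D = ½ k_p V_ov² (1 + λ V_SD) = 0.5 × 7.68 × 0.542² × (1 + 0.1 × 2.27) = 1.38 mA.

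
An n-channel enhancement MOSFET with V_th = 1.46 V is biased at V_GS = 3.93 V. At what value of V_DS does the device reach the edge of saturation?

The boundary between triode and saturation is V_DS = V_GS − V_th = V_ov.
V_ov = 3.93 − 1.46 = 2.47 V.

V_DS,sat = 2.47 V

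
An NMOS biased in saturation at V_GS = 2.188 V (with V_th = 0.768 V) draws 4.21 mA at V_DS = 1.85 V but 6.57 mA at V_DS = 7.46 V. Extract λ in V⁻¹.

With V_GS fixed, I_D ∝ (1 + λ V_DS) in saturation, so I_D2/I_D1 = (1 + λ V_DS2)/(1 + λ V_DS1).
6.57/4.21 = 1.561 = (1 + 7.46 λ)/(1 + 1.85 λ).
Solving: λ (I_D1 V_DS2 − I_D2 V_DS1) = I_D2 − I_D1, so λ = (6.57 − 4.21) / (4.21 × 7.46 − 6.57 × 1.85) = 2.36 / 19.3 = 0.123 V⁻¹.

λ = 0.123 V⁻¹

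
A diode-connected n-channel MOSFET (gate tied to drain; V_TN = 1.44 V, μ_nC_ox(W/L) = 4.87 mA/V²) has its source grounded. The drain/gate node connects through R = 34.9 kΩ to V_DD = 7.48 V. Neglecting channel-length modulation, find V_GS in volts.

With gate tied to drain, V_GS = V_DS ≥ V_GS − V_TN, so the device is in saturation.
KCL at the drain: ½ k_n (V_GS − V_TN)² = (V_DD − V_GS)/R.
Let x = V_GS − 1.44. Then 85 x² + x − 6.04 = 0, giving x = 0.261 V (positive root), so V_GS = 1.7 V.
I_D = (V_DD − V_GS)/R = (7.48 − 1.7) / 34.9 = 0.166 mA.

V_GS = 1.70 V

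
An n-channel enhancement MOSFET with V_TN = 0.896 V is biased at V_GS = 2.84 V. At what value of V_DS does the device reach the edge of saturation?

V_DS,sat = 1.94 V

The boundary between triode and saturation is V_DS = V_GS − V_TN = V_ov.
V_ov = 2.84 − 0.896 = 1.94 V.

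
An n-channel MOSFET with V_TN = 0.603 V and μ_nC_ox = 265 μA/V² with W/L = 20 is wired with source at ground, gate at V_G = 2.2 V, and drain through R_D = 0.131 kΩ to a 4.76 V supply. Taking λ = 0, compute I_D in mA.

I_D = 6.76 mA

V_GS = V_G = 2.2 V, so V_ov = 2.2 − 0.603 = 1.6 V.
k_n = μ_nC_ox · (W/L) = 5.3 mA/V².
Assume saturation: I_D = ½ k_n V_ov² = 0.5 × 5.3 × 1.6² = 6.76 mA, giving V_DS = V_DD − I_D R_D = 4.76 − 6.76 × 0.131 = 3.87 V.
V_DS = 3.87 V ≥ V_ov = 1.6 V, confirming saturation.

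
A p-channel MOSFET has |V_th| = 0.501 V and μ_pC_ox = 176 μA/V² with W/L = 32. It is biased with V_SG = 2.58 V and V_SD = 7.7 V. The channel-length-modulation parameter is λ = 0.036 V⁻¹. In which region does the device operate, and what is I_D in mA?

Saturation; I_D = 15.5 mA

k_p = μ_pC_ox · (W/L) = 5.632 mA/V².
V_ov = V_SG − |V_th| = 2.58 − 0.501 = 2.08 V.
Since V_SD = 7.7 V ≥ V_ov = 2.08 V, the device is in saturation.
I_D = ½ k_p V_ov² (1 + λ V_SD) = 0.5 × 5.632 × 2.08² × (1 + 0.036 × 7.7) = 15.5 mA.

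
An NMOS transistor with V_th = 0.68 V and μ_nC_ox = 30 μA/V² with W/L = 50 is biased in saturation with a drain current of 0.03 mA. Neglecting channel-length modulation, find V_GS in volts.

V_GS = 0.880 V

k_n = μ_nC_ox · (W/L) = 1.5 mA/V².
In saturation I_D = ½ k_n (V_GS − V_th)², so V_GS − V_th = √(2 I_D / k_n) = √(2 × 0.03 / 1.5) = 0.2 V.
V_GS = 0.68 + 0.2 = 0.88 V.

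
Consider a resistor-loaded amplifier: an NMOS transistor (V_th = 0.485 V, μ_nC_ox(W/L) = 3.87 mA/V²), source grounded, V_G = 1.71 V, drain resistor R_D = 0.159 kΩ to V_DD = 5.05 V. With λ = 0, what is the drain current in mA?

V_GS = V_G = 1.71 V, so V_ov = 1.71 − 0.485 = 1.23 V.
Assume saturation: I_D = ½ k_n V_ov² = 0.5 × 3.87 × 1.23² = 2.9 mA, giving V_DS = V_DD − I_D R_D = 5.05 − 2.9 × 0.159 = 4.59 V.
V_DS = 4.59 V ≥ V_ov = 1.23 V, confirming saturation.

I_D = 2.90 mA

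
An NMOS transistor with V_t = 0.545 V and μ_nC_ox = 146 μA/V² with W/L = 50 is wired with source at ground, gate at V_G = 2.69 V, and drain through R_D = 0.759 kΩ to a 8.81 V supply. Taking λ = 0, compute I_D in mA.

V_GS = V_G = 2.69 V, so V_ov = 2.69 − 0.545 = 2.15 V.
k_n = μ_nC_ox · (W/L) = 7.3 mA/V².
Assume saturation: I_D = ½ k_n V_ov² = 0.5 × 7.3 × 2.15² = 16.8 mA, giving V_DS = V_DD − I_D R_D = 8.81 − 16.8 × 0.759 = -3.94 V.
But -3.94 V < V_ov = 2.15 V, so the device is actually in triode.
In triode I_D = k_n[V_ov V_DS − ½ V_DS²] and I_D = (V_DD − V_DS)/R_D. Equating: 2.77 V_DS² − 12.88 V_DS + 8.81 = 0, giving V_DS = 0.833 V (the root below V_ov).
I_D = (8.81 − 0.833) / 0.759 = 10.5 mA.

I_D = 10.5 mA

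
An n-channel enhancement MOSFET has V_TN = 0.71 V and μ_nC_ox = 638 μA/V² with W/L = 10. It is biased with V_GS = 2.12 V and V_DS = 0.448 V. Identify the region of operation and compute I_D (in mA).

Triode; I_D = 3.39 mA

k_n = μ_nC_ox · (W/L) = 6.38 mA/V².
V_ov = V_GS − V_TN = 2.12 − 0.71 = 1.41 V.
Since V_DS = 0.448 V < V_ov = 1.41 V, the device is in the triode region.
I_D = k_n [V_ov · V_DS − ½ V_DS²] = 6.38 × [1.41 × 0.448 − 0.5 × 0.448²] = 3.39 mA.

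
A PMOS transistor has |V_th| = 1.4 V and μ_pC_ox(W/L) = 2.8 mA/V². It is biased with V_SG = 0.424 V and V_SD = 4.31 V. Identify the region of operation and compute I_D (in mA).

V_SG = 0.424 V < |V_th| = 1.4 V, so the transistor is in cutoff.

Cutoff; I_D = 0 mA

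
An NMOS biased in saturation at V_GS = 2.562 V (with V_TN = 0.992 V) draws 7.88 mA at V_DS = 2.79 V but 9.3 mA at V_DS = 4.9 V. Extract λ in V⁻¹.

With V_GS fixed, I_D ∝ (1 + λ V_DS) in saturation, so I_D2/I_D1 = (1 + λ V_DS2)/(1 + λ V_DS1).
9.3/7.88 = 1.18 = (1 + 4.9 λ)/(1 + 2.79 λ).
Solving: λ (I_D1 V_DS2 − I_D2 V_DS1) = I_D2 − I_D1, so λ = (9.3 − 7.88) / (7.88 × 4.9 − 9.3 × 2.79) = 1.42 / 12.7 = 0.112 V⁻¹.

λ = 0.112 V⁻¹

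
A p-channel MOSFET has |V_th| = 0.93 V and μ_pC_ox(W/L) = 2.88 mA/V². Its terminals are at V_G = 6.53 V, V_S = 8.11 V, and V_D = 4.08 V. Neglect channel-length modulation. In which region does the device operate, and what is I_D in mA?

V_SG = V_S − V_G = 8.11 − 6.53 = 1.58 V; V_SD = V_S − V_D = 8.11 − 4.08 = 4.03 V.
V_ov = V_SG − |V_th| = 1.58 − 0.93 = 0.65 V.
Since V_SD = 4.03 V ≥ V_ov = 0.65 V, the device is in saturation.
I_D = ½ k_p V_ov² = 0.5 × 2.88 × 0.65² = 0.608 mA.

Saturation; I_D = 0.608 mA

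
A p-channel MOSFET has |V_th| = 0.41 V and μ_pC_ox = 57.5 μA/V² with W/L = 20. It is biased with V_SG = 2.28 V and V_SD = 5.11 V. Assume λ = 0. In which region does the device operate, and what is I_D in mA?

Saturation; I_D = 2.01 mA

k_p = μ_pC_ox · (W/L) = 1.15 mA/V².
V_ov = V_SG − |V_th| = 2.28 − 0.41 = 1.87 V.
Since V_SD = 5.11 V ≥ V_ov = 1.87 V, the device is in saturation.
I_D = ½ k_p V_ov² = 0.5 × 1.15 × 1.87² = 2.01 mA.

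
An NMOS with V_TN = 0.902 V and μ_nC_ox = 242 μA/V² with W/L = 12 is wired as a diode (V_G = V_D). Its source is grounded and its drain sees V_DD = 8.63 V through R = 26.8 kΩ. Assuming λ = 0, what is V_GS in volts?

V_GS = 1.33 V

With gate tied to drain, V_GS = V_DS ≥ V_GS − V_TN, so the device is in saturation.
k_n = μ_nC_ox · (W/L) = 2.904 mA/V².
KCL at the drain: ½ k_n (V_GS − V_TN)² = (V_DD − V_GS)/R.
Let x = V_GS − 0.902. Then 38.9 x² + x − 7.728 = 0, giving x = 0.433 V (positive root), so V_GS = 1.33 V.
I_D = (V_DD − V_GS)/R = (8.63 − 1.33) / 26.8 = 0.272 mA.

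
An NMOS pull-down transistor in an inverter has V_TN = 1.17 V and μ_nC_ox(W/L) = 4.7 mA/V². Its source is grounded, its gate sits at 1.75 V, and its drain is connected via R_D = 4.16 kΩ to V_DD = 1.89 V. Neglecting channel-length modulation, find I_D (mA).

V_GS = V_G = 1.75 V, so V_ov = 1.75 − 1.17 = 0.58 V.
Assume saturation: I_D = ½ k_n V_ov² = 0.5 × 4.7 × 0.58² = 0.791 mA, giving V_DS = V_DD − I_D R_D = 1.89 − 0.791 × 4.16 = -1.4 V.
But -1.4 V < V_ov = 0.58 V, so the device is actually in triode.
In triode I_D = k_n[V_ov V_DS − ½ V_DS²] and I_D = (V_DD − V_DS)/R_D. Equating: 9.78 V_DS² − 12.34 V_DS + 1.89 = 0, giving V_DS = 0.178 V (the root below V_ov).
I_D = (1.89 − 0.178) / 4.16 = 0.411 mA.

I_D = 0.411 mA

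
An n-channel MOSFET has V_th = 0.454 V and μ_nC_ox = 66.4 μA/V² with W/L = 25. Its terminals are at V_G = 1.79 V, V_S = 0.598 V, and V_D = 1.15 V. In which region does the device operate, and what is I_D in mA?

Triode; I_D = 0.423 mA

V_GS = V_G − V_S = 1.79 − 0.598 = 1.19 V; V_DS = V_D − V_S = 1.15 − 0.598 = 0.552 V.
k_n = μ_nC_ox · (W/L) = 1.66 mA/V².
V_ov = V_GS − V_th = 1.19 − 0.454 = 0.738 V.
Since V_DS = 0.552 V < V_ov = 0.738 V, the device is in the triode region.
I_D = k_n [V_ov · V_DS − ½ V_DS²] = 1.66 × [0.738 × 0.552 − 0.5 × 0.552²] = 0.423 mA.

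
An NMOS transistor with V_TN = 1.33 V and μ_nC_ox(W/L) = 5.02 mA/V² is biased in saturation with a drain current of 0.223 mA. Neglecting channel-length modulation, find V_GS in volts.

In saturation I_D = ½ k_n (V_GS − V_TN)², so V_GS − V_TN = √(2 I_D / k_n) = √(2 × 0.223 / 5.02) = 0.298 V.
V_GS = 1.33 + 0.298 = 1.63 V.

V_GS = 1.63 V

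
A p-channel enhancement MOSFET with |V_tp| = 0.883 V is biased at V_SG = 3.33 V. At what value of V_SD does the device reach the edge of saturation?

The boundary between triode and saturation is V_SD = V_SG − |V_tp| = V_ov.
V_ov = 3.33 − 0.883 = 2.45 V.

V_SD,sat = 2.45 V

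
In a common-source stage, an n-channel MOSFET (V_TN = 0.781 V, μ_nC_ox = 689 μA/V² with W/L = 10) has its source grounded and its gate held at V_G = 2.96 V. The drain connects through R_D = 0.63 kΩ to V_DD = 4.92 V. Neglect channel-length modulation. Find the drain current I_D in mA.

V_GS = V_G = 2.96 V, so V_ov = 2.96 − 0.781 = 2.18 V.
k_n = μ_nC_ox · (W/L) = 6.89 mA/V².
Assume saturation: I_D = ½ k_n V_ov² = 0.5 × 6.89 × 2.18² = 16.4 mA, giving V_DS = V_DD − I_D R_D = 4.92 − 16.4 × 0.63 = -5.38 V.
But -5.38 V < V_ov = 2.18 V, so the device is actually in triode.
In triode I_D = k_n[V_ov V_DS − ½ V_DS²] and I_D = (V_DD − V_DS)/R_D. Equating: 2.17 V_DS² − 10.46 V_DS + 4.92 = 0, giving V_DS = 0.528 V (the root below V_ov).
I_D = (4.92 − 0.528) / 0.63 = 6.97 mA.

I_D = 6.97 mA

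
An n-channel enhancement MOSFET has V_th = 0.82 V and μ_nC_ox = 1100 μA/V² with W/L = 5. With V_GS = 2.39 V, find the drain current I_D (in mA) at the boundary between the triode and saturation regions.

At the boundary V_DS = V_ov = V_GS − V_th = 2.39 − 0.82 = 1.57 V.
k_n = μ_nC_ox · (W/L) = 5.5 mA/V².
I_D = ½ k_n V_ov² = 0.5 × 5.5 × 1.57² = 6.78 mA.

I_D = 6.78 mA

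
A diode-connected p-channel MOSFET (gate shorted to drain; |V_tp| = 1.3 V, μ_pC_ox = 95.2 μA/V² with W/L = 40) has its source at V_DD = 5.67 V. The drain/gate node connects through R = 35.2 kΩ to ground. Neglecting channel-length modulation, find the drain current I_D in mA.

I_D = 0.117 mA

With gate tied to drain, V_SG = V_SD ≥ V_SG − |V_tp|, so the device is in saturation.
k_p = μ_pC_ox · (W/L) = 3.808 mA/V².
KCL at the drain: ½ k_p (V_SG − |V_tp|)² = (V_DD − V_SG)/R.
Let x = V_SG − 1.3. Then 67 x² + x − 4.37 = 0, giving x = 0.248 V (positive root), so V_SG = 1.55 V.
I_D = (V_DD − V_SG)/R = (5.67 − 1.55) / 35.2 = 0.117 mA.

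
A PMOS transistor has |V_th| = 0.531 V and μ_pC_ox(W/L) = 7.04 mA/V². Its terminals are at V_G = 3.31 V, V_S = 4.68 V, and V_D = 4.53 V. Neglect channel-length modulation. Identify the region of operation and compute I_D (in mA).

Triode; I_D = 0.807 mA

V_SG = V_S − V_G = 4.68 − 3.31 = 1.37 V; V_SD = V_S − V_D = 4.68 − 4.53 = 0.15 V.
V_ov = V_SG − |V_th| = 1.37 − 0.531 = 0.839 V.
Since V_SD = 0.15 V < V_ov = 0.839 V, the device is in the triode region.
I_D = k_p [V_ov · V_SD − ½ V_SD²] = 7.04 × [0.839 × 0.15 − 0.5 × 0.15²] = 0.807 mA.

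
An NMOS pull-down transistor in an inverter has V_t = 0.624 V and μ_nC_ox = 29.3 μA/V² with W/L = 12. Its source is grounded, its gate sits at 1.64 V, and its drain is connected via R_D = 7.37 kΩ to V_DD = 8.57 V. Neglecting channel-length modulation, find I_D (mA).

I_D = 0.181 mA

V_GS = V_G = 1.64 V, so V_ov = 1.64 − 0.624 = 1.02 V.
k_n = μ_nC_ox · (W/L) = 0.3516 mA/V².
Assume saturation: I_D = ½ k_n V_ov² = 0.5 × 0.3516 × 1.02² = 0.181 mA, giving V_DS = V_DD − I_D R_D = 8.57 − 0.181 × 7.37 = 7.23 V.
V_DS = 7.23 V ≥ V_ov = 1.02 V, confirming saturation.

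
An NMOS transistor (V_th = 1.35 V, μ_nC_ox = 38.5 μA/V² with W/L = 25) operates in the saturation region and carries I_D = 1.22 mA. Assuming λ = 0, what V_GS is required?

k_n = μ_nC_ox · (W/L) = 0.9625 mA/V².
In saturation I_D = ½ k_n (V_GS − V_th)², so V_GS − V_th = √(2 I_D / k_n) = √(2 × 1.22 / 0.9625) = 1.59 V.
V_GS = 1.35 + 1.59 = 2.94 V.

V_GS = 2.94 V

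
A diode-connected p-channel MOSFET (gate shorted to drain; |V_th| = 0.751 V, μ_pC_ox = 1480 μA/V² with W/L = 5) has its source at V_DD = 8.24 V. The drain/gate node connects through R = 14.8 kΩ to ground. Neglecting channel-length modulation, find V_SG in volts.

V_SG = 1.11 V

With gate tied to drain, V_SG = V_SD ≥ V_SG − |V_th|, so the device is in saturation.
k_p = μ_pC_ox · (W/L) = 7.4 mA/V².
KCL at the drain: ½ k_p (V_SG − |V_th|)² = (V_DD − V_SG)/R.
Let x = V_SG − 0.751. Then 54.8 x² + x − 7.489 = 0, giving x = 0.361 V (positive root), so V_SG = 1.11 V.
I_D = (V_DD − V_SG)/R = (8.24 − 1.11) / 14.8 = 0.482 mA.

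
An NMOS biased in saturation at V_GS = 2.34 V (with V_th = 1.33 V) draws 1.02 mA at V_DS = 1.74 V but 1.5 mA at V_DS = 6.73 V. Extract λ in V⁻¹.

With V_GS fixed, I_D ∝ (1 + λ V_DS) in saturation, so I_D2/I_D1 = (1 + λ V_DS2)/(1 + λ V_DS1).
1.5/1.02 = 1.471 = (1 + 6.73 λ)/(1 + 1.74 λ).
Solving: λ (I_D1 V_DS2 − I_D2 V_DS1) = I_D2 − I_D1, so λ = (1.5 − 1.02) / (1.02 × 6.73 − 1.5 × 1.74) = 0.48 / 4.25 = 0.113 V⁻¹.

λ = 0.113 V⁻¹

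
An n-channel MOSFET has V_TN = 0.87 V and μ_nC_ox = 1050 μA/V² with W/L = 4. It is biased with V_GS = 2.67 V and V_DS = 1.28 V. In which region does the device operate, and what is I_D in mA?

k_n = μ_nC_ox · (W/L) = 4.2 mA/V².
V_ov = V_GS − V_TN = 2.67 − 0.87 = 1.8 V.
Since V_DS = 1.28 V < V_ov = 1.8 V, the device is in the triode region.
I_D = k_n [V_ov · V_DS − ½ V_DS²] = 4.2 × [1.8 × 1.28 − 0.5 × 1.28²] = 6.24 mA.

Triode; I_D = 6.24 mA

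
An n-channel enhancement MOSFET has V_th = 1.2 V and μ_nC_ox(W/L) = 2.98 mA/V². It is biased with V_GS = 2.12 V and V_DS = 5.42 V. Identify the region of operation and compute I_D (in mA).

V_ov = V_GS − V_th = 2.12 − 1.2 = 0.92 V.
Since V_DS = 5.42 V ≥ V_ov = 0.92 V, the device is in saturation.
I_D = ½ k_n V_ov² = 0.5 × 2.98 × 0.92² = 1.26 mA.

Saturation; I_D = 1.26 mA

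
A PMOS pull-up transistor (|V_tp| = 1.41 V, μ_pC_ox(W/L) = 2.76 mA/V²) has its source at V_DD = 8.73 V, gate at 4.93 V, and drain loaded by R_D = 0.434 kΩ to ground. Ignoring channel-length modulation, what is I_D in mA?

I_D = 7.88 mA

V_SG = V_DD − V_G = 8.73 − 4.93 = 3.8 V, so V_ov = 3.8 − 1.41 = 2.39 V.
Assume saturation: I_D = ½ k_p V_ov² = 0.5 × 2.76 × 2.39² = 7.88 mA, giving V_SD = V_DD − I_D R_D = 8.73 − 7.88 × 0.434 = 5.31 V.
V_SD = 5.31 V ≥ V_ov = 2.39 V, confirming saturation.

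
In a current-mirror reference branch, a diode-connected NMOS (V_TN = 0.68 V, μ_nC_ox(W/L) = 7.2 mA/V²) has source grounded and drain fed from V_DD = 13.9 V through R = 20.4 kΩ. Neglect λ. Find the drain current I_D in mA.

With gate tied to drain, V_GS = V_DS ≥ V_GS − V_TN, so the device is in saturation.
KCL at the drain: ½ k_n (V_GS − V_TN)² = (V_DD − V_GS)/R.
Let x = V_GS − 0.68. Then 73.4 x² + x − 13.22 = 0, giving x = 0.418 V (positive root), so V_GS = 1.1 V.
I_D = (V_DD − V_GS)/R = (13.9 − 1.1) / 20.4 = 0.628 mA.

I_D = 0.628 mA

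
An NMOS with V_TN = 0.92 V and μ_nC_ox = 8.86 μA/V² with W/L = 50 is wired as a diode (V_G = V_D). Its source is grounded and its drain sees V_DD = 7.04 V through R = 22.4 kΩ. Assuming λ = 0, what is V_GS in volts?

With gate tied to drain, V_GS = V_DS ≥ V_GS − V_TN, so the device is in saturation.
k_n = μ_nC_ox · (W/L) = 0.443 mA/V².
KCL at the drain: ½ k_n (V_GS − V_TN)² = (V_DD − V_GS)/R.
Let x = V_GS − 0.92. Then 4.96 x² + x − 6.12 = 0, giving x = 1.01 V (positive root), so V_GS = 1.93 V.
I_D = (V_DD − V_GS)/R = (7.04 − 1.93) / 22.4 = 0.228 mA.

V_GS = 1.93 V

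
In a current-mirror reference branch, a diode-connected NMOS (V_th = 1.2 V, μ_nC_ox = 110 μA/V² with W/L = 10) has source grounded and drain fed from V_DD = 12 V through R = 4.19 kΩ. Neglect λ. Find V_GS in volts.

V_GS = 3.16 V

With gate tied to drain, V_GS = V_DS ≥ V_GS − V_th, so the device is in saturation.
k_n = μ_nC_ox · (W/L) = 1.1 mA/V².
KCL at the drain: ½ k_n (V_GS − V_th)² = (V_DD − V_GS)/R.
Let x = V_GS − 1.2. Then 2.3 x² + x − 10.8 = 0, giving x = 1.96 V (positive root), so V_GS = 3.16 V.
I_D = (V_DD − V_GS)/R = (12 − 3.16) / 4.19 = 2.11 mA.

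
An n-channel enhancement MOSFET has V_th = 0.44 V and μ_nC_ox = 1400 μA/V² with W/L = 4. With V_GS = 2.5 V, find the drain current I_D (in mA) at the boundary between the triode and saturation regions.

I_D = 11.9 mA

At the boundary V_DS = V_ov = V_GS − V_th = 2.5 − 0.44 = 2.06 V.
k_n = μ_nC_ox · (W/L) = 5.6 mA/V².
I_D = ½ k_n V_ov² = 0.5 × 5.6 × 2.06² = 11.9 mA.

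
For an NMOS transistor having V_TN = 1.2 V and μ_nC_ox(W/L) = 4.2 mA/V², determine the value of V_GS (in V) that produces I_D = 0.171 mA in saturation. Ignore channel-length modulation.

In saturation I_D = ½ k_n (V_GS − V_TN)², so V_GS − V_TN = √(2 I_D / k_n) = √(2 × 0.171 / 4.2) = 0.285 V.
V_GS = 1.2 + 0.285 = 1.49 V.

V_GS = 1.49 V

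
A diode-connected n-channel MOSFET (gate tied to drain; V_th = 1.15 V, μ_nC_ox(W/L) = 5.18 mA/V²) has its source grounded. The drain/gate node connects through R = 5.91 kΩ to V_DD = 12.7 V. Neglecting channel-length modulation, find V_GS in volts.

V_GS = 1.99 V

With gate tied to drain, V_GS = V_DS ≥ V_GS − V_th, so the device is in saturation.
KCL at the drain: ½ k_n (V_GS − V_th)² = (V_DD − V_GS)/R.
Let x = V_GS − 1.15. Then 15.3 x² + x − 11.55 = 0, giving x = 0.837 V (positive root), so V_GS = 1.99 V.
I_D = (V_DD − V_GS)/R = (12.7 − 1.99) / 5.91 = 1.81 mA.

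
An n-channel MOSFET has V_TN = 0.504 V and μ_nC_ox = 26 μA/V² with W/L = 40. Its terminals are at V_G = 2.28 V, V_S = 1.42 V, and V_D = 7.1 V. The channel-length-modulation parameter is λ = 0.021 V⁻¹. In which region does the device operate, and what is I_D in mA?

V_GS = V_G − V_S = 2.28 − 1.42 = 0.86 V; V_DS = V_D − V_S = 7.1 − 1.42 = 5.68 V.
k_n = μ_nC_ox · (W/L) = 1.04 mA/V².
V_ov = V_GS − V_TN = 0.86 − 0.504 = 0.356 V.
Since V_DS = 5.68 V ≥ V_ov = 0.356 V, the device is in saturation.
I_D = ½ k_n V_ov² (1 + λ V_DS) = 0.5 × 1.04 × 0.356² × (1 + 0.021 × 5.68) = 0.0738 mA.

Saturation; I_D = 0.0738 mA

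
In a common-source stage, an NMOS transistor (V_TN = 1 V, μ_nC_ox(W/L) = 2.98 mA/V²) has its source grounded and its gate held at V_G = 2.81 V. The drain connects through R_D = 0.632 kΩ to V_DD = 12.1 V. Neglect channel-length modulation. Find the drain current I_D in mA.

I_D = 4.88 mA

V_GS = V_G = 2.81 V, so V_ov = 2.81 − 1 = 1.81 V.
Assume saturation: I_D = ½ k_n V_ov² = 0.5 × 2.98 × 1.81² = 4.88 mA, giving V_DS = V_DD − I_D R_D = 12.1 − 4.88 × 0.632 = 9.01 V.
V_DS = 9.01 V ≥ V_ov = 1.81 V, confirming saturation.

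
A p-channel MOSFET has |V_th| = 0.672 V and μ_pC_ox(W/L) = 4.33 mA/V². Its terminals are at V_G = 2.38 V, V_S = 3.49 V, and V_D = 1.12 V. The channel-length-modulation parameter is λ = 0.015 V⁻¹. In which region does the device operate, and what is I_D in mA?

V_SG = V_S − V_G = 3.49 − 2.38 = 1.11 V; V_SD = V_S − V_D = 3.49 − 1.12 = 2.37 V.
V_ov = V_SG − |V_th| = 1.11 − 0.672 = 0.438 V.
Since V_SD = 2.37 V ≥ V_ov = 0.438 V, the device is in saturation.
I_D = ½ k_p V_ov² (1 + λ V_SD) = 0.5 × 4.33 × 0.438² × (1 + 0.015 × 2.37) = 0.43 mA.

Saturation; I_D = 0.430 mA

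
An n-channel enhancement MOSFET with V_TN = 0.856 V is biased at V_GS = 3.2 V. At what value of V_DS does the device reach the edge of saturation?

The boundary between triode and saturation is V_DS = V_GS − V_TN = V_ov.
V_ov = 3.2 − 0.856 = 2.34 V.

V_DS,sat = 2.34 V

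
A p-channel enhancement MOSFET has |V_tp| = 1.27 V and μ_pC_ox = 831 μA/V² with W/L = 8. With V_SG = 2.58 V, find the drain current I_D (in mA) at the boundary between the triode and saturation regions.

At the boundary V_SD = V_ov = V_SG − |V_tp| = 2.58 − 1.27 = 1.31 V.
k_p = μ_pC_ox · (W/L) = 6.648 mA/V².
I_D = ½ k_p V_ov² = 0.5 × 6.648 × 1.31² = 5.7 mA.

I_D = 5.70 mA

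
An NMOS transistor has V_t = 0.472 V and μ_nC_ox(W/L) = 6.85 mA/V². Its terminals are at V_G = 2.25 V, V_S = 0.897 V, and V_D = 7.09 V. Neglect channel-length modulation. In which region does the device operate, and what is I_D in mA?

Saturation; I_D = 2.66 mA

V_GS = V_G − V_S = 2.25 − 0.897 = 1.35 V; V_DS = V_D − V_S = 7.09 − 0.897 = 6.19 V.
V_ov = V_GS − V_t = 1.35 − 0.472 = 0.881 V.
Since V_DS = 6.19 V ≥ V_ov = 0.881 V, the device is in saturation.
I_D = ½ k_n V_ov² = 0.5 × 6.85 × 0.881² = 2.66 mA.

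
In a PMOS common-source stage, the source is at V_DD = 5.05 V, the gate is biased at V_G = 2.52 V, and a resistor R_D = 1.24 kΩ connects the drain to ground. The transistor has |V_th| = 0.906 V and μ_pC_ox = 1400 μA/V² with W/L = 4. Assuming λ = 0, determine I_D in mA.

I_D = 3.69 mA

V_SG = V_DD − V_G = 5.05 − 2.52 = 2.53 V, so V_ov = 2.53 − 0.906 = 1.62 V.
k_p = μ_pC_ox · (W/L) = 5.6 mA/V².
Assume saturation: I_D = ½ k_p V_ov² = 0.5 × 5.6 × 1.62² = 7.38 mA, giving V_SD = V_DD − I_D R_D = 5.05 − 7.38 × 1.24 = -4.11 V.
But -4.11 V < V_ov = 1.62 V, so the device is actually in triode.
In triode I_D = k_p[V_ov V_SD − ½ V_SD²] and I_D = (V_DD − V_SD)/R_D. Equating: 3.47 V_SD² − 12.28 V_SD + 5.05 = 0, giving V_SD = 0.475 V (the root below V_ov).
I_D = (5.05 − 0.475) / 1.24 = 3.69 mA.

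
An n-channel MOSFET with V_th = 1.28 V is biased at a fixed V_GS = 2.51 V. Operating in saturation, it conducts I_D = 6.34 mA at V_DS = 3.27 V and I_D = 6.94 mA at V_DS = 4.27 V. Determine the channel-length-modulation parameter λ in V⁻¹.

With V_GS fixed, I_D ∝ (1 + λ V_DS) in saturation, so I_D2/I_D1 = (1 + λ V_DS2)/(1 + λ V_DS1).
6.94/6.34 = 1.095 = (1 + 4.27 λ)/(1 + 3.27 λ).
Solving: λ (I_D1 V_DS2 − I_D2 V_DS1) = I_D2 − I_D1, so λ = (6.94 − 6.34) / (6.34 × 4.27 − 6.94 × 3.27) = 0.6 / 4.38 = 0.137 V⁻¹.

λ = 0.137 V⁻¹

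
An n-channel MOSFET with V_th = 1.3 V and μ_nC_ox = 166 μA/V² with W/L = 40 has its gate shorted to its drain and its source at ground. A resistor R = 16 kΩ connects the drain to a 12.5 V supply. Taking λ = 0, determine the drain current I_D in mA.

I_D = 0.672 mA

With gate tied to drain, V_GS = V_DS ≥ V_GS − V_th, so the device is in saturation.
k_n = μ_nC_ox · (W/L) = 6.64 mA/V².
KCL at the drain: ½ k_n (V_GS − V_th)² = (V_DD − V_GS)/R.
Let x = V_GS − 1.3. Then 53.1 x² + x − 11.2 = 0, giving x = 0.45 V (positive root), so V_GS = 1.75 V.
I_D = (V_DD − V_GS)/R = (12.5 − 1.75) / 16 = 0.672 mA.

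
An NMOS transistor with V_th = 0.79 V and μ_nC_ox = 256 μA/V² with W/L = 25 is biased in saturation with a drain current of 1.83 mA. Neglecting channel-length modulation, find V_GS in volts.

V_GS = 1.55 V

k_n = μ_nC_ox · (W/L) = 6.4 mA/V².
In saturation I_D = ½ k_n (V_GS − V_th)², so V_GS − V_th = √(2 I_D / k_n) = √(2 × 1.83 / 6.4) = 0.756 V.
V_GS = 0.79 + 0.756 = 1.55 V.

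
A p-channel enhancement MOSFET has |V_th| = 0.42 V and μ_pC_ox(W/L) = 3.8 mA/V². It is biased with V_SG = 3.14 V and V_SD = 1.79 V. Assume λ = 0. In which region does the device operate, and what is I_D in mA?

V_ov = V_SG − |V_th| = 3.14 − 0.42 = 2.72 V.
Since V_SD = 1.79 V < V_ov = 2.72 V, the device is in the triode region.
I_D = k_p [V_ov · V_SD − ½ V_SD²] = 3.8 × [2.72 × 1.79 − 0.5 × 1.79²] = 12.4 mA.

Triode; I_D = 12.4 mA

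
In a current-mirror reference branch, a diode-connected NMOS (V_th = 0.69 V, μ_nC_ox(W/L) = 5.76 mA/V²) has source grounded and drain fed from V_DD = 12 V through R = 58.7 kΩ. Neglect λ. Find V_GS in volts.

V_GS = 0.946 V

With gate tied to drain, V_GS = V_DS ≥ V_GS − V_th, so the device is in saturation.
KCL at the drain: ½ k_n (V_GS − V_th)² = (V_DD − V_GS)/R.
Let x = V_GS − 0.69. Then 169 x² + x − 11.31 = 0, giving x = 0.256 V (positive root), so V_GS = 0.946 V.
I_D = (V_DD − V_GS)/R = (12 − 0.946) / 58.7 = 0.188 mA.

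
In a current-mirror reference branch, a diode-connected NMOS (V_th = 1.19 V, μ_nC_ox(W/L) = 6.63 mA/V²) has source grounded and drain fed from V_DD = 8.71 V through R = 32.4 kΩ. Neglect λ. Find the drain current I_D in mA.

With gate tied to drain, V_GS = V_DS ≥ V_GS − V_th, so the device is in saturation.
KCL at the drain: ½ k_n (V_GS − V_th)² = (V_DD − V_GS)/R.
Let x = V_GS − 1.19. Then 107 x² + x − 7.52 = 0, giving x = 0.26 V (positive root), so V_GS = 1.45 V.
I_D = (V_DD − V_GS)/R = (8.71 − 1.45) / 32.4 = 0.224 mA.

I_D = 0.224 mA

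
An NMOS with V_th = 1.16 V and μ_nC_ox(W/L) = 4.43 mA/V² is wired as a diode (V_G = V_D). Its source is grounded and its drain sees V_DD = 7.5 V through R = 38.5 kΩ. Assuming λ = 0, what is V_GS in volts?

With gate tied to drain, V_GS = V_DS ≥ V_GS − V_th, so the device is in saturation.
KCL at the drain: ½ k_n (V_GS − V_th)² = (V_DD − V_GS)/R.
Let x = V_GS − 1.16. Then 85.3 x² + x − 6.34 = 0, giving x = 0.267 V (positive root), so V_GS = 1.43 V.
I_D = (V_DD − V_GS)/R = (7.5 − 1.43) / 38.5 = 0.158 mA.

V_GS = 1.43 V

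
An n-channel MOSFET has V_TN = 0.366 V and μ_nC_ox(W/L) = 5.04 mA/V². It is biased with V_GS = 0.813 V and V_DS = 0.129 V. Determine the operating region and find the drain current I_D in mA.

Triode; I_D = 0.249 mA

V_ov = V_GS − V_TN = 0.813 − 0.366 = 0.447 V.
Since V_DS = 0.129 V < V_ov = 0.447 V, the device is in the triode region.
I_D = k_n [V_ov · V_DS − ½ V_DS²] = 5.04 × [0.447 × 0.129 − 0.5 × 0.129²] = 0.249 mA.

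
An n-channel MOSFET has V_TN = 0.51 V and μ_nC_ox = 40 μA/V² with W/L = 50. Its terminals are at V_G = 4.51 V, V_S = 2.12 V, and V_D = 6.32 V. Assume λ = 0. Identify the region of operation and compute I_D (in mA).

Saturation; I_D = 3.53 mA

V_GS = V_G − V_S = 4.51 − 2.12 = 2.39 V; V_DS = V_D − V_S = 6.32 − 2.12 = 4.2 V.
k_n = μ_nC_ox · (W/L) = 2 mA/V².
V_ov = V_GS − V_TN = 2.39 − 0.51 = 1.88 V.
Since V_DS = 4.2 V ≥ V_ov = 1.88 V, the device is in saturation.
I_D = ½ k_n V_ov² = 0.5 × 2 × 1.88² = 3.53 mA.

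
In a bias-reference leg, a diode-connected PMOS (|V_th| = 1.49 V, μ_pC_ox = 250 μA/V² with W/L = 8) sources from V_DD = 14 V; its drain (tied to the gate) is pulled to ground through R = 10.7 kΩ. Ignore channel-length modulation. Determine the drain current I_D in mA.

I_D = 1.07 mA

With gate tied to drain, V_SG = V_SD ≥ V_SG − |V_th|, so the device is in saturation.
k_p = μ_pC_ox · (W/L) = 2 mA/V².
KCL at the drain: ½ k_p (V_SG − |V_th|)² = (V_DD − V_SG)/R.
Let x = V_SG − 1.49. Then 10.7 x² + x − 12.51 = 0, giving x = 1.04 V (positive root), so V_SG = 2.53 V.
I_D = (V_DD − V_SG)/R = (14 − 2.53) / 10.7 = 1.07 mA.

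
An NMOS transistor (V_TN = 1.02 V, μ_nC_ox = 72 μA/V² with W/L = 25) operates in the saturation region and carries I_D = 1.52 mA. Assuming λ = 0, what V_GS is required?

k_n = μ_nC_ox · (W/L) = 1.8 mA/V².
In saturation I_D = ½ k_n (V_GS − V_TN)², so V_GS − V_TN = √(2 I_D / k_n) = √(2 × 1.52 / 1.8) = 1.3 V.
V_GS = 1.02 + 1.3 = 2.32 V.

V_GS = 2.32 V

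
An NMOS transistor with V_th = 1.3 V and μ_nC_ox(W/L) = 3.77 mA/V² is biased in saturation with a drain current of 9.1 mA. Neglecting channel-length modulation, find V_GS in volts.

In saturation I_D = ½ k_n (V_GS − V_th)², so V_GS − V_th = √(2 I_D / k_n) = √(2 × 9.1 / 3.77) = 2.2 V.
V_GS = 1.3 + 2.2 = 3.5 V.

V_GS = 3.50 V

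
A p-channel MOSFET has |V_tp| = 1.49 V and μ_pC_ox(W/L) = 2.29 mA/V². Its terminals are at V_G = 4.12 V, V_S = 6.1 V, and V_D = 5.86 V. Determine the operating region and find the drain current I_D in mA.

V_SG = V_S − V_G = 6.1 − 4.12 = 1.98 V; V_SD = V_S − V_D = 6.1 − 5.86 = 0.24 V.
V_ov = V_SG − |V_tp| = 1.98 − 1.49 = 0.49 V.
Since V_SD = 0.24 V < V_ov = 0.49 V, the device is in the triode region.
I_D = k_p [V_ov · V_SD − ½ V_SD²] = 2.29 × [0.49 × 0.24 − 0.5 × 0.24²] = 0.203 mA.

Triode; I_D = 0.203 mA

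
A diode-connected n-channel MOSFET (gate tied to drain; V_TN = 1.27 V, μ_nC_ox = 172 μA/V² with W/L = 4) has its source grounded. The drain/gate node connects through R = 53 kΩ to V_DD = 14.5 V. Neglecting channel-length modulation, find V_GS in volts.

With gate tied to drain, V_GS = V_DS ≥ V_GS − V_TN, so the device is in saturation.
k_n = μ_nC_ox · (W/L) = 0.688 mA/V².
KCL at the drain: ½ k_n (V_GS − V_TN)² = (V_DD − V_GS)/R.
Let x = V_GS − 1.27. Then 18.2 x² + x − 13.23 = 0, giving x = 0.825 V (positive root), so V_GS = 2.09 V.
I_D = (V_DD − V_GS)/R = (14.5 − 2.09) / 53 = 0.234 mA.

V_GS = 2.09 V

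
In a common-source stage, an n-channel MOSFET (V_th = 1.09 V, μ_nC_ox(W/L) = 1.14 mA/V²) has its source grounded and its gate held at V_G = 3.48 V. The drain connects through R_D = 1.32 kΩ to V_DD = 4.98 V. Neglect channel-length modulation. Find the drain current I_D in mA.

V_GS = V_G = 3.48 V, so V_ov = 3.48 − 1.09 = 2.39 V.
Assume saturation: I_D = ½ k_n V_ov² = 0.5 × 1.14 × 2.39² = 3.26 mA, giving V_DS = V_DD − I_D R_D = 4.98 − 3.26 × 1.32 = 0.682 V.
But 0.682 V < V_ov = 2.39 V, so the device is actually in triode.
In triode I_D = k_n[V_ov V_DS − ½ V_DS²] and I_D = (V_DD − V_DS)/R_D. Equating: 0.752 V_DS² − 4.596 V_DS + 4.98 = 0, giving V_DS = 1.41 V (the root below V_ov).
I_D = (4.98 − 1.41) / 1.32 = 2.71 mA.

I_D = 2.71 mA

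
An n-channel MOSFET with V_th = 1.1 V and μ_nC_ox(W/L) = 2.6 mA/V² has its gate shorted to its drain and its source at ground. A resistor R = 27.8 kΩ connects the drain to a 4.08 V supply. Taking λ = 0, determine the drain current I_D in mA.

I_D = 0.0974 mA

With gate tied to drain, V_GS = V_DS ≥ V_GS − V_th, so the device is in saturation.
KCL at the drain: ½ k_n (V_GS − V_th)² = (V_DD − V_GS)/R.
Let x = V_GS − 1.1. Then 36.1 x² + x − 2.98 = 0, giving x = 0.274 V (positive root), so V_GS = 1.37 V.
I_D = (V_DD − V_GS)/R = (4.08 − 1.37) / 27.8 = 0.0974 mA.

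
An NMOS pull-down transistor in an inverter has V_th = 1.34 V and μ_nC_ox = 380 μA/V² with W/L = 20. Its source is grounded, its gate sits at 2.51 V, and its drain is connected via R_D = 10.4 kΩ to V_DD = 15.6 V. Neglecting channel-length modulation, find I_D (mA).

I_D = 1.48 mA

V_GS = V_G = 2.51 V, so V_ov = 2.51 − 1.34 = 1.17 V.
k_n = μ_nC_ox · (W/L) = 7.6 mA/V².
Assume saturation: I_D = ½ k_n V_ov² = 0.5 × 7.6 × 1.17² = 5.2 mA, giving V_DS = V_DD − I_D R_D = 15.6 − 5.2 × 10.4 = -38.5 V.
But -38.5 V < V_ov = 1.17 V, so the device is actually in triode.
In triode I_D = k_n[V_ov V_DS − ½ V_DS²] and I_D = (V_DD − V_DS)/R_D. Equating: 39.5 V_DS² − 93.48 V_DS + 15.6 = 0, giving V_DS = 0.181 V (the root below V_ov).
I_D = (15.6 − 0.181) / 10.4 = 1.48 mA.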